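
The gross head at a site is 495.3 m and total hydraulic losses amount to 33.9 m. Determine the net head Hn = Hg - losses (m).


Hn = 495.3 - 33.9 = 461.4000 m


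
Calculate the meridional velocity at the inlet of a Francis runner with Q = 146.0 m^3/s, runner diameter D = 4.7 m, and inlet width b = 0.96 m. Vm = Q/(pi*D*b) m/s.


Vm = 146.0 / (pi * 4.7 * 0.96) = 10.2999 m/s


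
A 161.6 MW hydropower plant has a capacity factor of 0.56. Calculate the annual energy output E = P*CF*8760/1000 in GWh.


E = 161.6 * 0.56 * 8760 / 1000 = 792.7450 GWh


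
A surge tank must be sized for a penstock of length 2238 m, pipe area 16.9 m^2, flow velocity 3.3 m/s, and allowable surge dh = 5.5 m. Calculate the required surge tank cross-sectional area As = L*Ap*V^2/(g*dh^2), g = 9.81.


As = 2238 * 16.9 * 3.3^2 / (9.81 * 5.5^2) = 1387.9706 m^2


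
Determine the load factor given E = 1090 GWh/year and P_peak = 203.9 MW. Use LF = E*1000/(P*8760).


LF = 1090 * 1000 / (203.9 * 8760) = 0.6102


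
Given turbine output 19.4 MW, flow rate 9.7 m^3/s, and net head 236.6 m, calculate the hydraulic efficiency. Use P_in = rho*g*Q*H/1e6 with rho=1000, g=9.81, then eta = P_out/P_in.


P_in = 1000 * 9.81 * 9.7 * 236.6 / 1e6 = 22.5141 MW
eta = 19.4 / 22.5141 = 0.8617


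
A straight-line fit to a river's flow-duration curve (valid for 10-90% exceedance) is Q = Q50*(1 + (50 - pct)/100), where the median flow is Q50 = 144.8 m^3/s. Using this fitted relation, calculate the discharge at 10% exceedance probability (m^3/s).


Q = 144.8 * (1 + (50 - 10)/100) = 202.7200 m^3/s


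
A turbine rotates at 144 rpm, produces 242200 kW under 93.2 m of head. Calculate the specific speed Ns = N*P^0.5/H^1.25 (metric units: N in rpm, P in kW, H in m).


Ns = 144 * 242200^0.5 / 93.2^1.25 = 244.7258


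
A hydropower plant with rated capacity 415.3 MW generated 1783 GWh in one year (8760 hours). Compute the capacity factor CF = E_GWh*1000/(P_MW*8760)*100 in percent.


CF = 1783 * 1000 / (415.3 * 8760) * 100 = 49.0101 %


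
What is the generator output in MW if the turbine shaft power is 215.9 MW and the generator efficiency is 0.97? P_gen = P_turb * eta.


P_gen = 215.9 * 0.97 = 209.4230 MW


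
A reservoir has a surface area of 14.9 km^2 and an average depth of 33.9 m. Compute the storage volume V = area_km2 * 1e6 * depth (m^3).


V = 14.9 * 1e6 * 33.9 = 5.0511e+08 m^3


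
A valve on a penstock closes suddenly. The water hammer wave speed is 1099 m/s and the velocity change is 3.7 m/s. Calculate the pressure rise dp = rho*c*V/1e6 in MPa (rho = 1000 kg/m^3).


dp = 1000 * 1099 * 3.7 / 1e6 = 4.0663 MPa


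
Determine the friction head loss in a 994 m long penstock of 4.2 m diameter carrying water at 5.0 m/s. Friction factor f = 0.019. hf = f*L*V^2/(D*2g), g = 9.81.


hf = 0.019 * 994 * 5.0^2 / (4.2 * 2 * 9.81) = 5.7297 m


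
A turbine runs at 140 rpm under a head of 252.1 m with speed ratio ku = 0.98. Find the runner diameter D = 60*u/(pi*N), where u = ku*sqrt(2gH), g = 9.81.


u = 0.98 * sqrt(2*9.81*252.1) = 68.9227 m/s
D = 60 * 68.9227 / (pi * 140) = 9.4023 m


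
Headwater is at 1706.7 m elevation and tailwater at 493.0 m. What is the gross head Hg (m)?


Hg = 1706.7 - 493.0 = 1213.7000 m


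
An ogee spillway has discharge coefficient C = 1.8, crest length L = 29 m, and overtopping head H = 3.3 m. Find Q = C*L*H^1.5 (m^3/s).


Q = 1.8 * 29 * 3.3^1.5 = 312.9258 m^3/s


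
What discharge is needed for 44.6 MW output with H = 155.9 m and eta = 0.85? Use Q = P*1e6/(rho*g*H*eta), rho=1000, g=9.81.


Q = 44.6 * 1e6 / (1000 * 9.81 * 155.9 * 0.85) = 34.3084 m^3/s


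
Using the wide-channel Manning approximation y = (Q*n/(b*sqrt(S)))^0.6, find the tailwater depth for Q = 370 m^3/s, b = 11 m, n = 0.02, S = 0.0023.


y = (370 * 0.02 / (11 * 0.0023^0.5))^0.6 = 4.8774 m


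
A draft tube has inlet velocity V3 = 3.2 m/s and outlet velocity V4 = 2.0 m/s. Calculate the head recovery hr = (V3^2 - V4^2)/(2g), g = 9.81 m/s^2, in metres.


hr = (3.2^2 - 2.0^2) / (2*9.81) = 0.3180 m


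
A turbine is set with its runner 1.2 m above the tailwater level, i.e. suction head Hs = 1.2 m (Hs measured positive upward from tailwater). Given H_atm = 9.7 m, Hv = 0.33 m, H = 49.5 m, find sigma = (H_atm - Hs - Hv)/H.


sigma = (9.7 - 1.2 - 0.33) / 49.5 = 0.1651


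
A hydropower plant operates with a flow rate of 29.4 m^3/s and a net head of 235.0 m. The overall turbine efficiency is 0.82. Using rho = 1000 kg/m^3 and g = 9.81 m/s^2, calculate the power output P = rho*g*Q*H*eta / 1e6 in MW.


P = 1000 * 9.81 * 29.4 * 235.0 * 0.82 / 1e6 = 55.5774 MW


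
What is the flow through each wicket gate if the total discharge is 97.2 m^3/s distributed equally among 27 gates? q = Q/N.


q = 97.2 / 27 = 3.6000 m^3/s


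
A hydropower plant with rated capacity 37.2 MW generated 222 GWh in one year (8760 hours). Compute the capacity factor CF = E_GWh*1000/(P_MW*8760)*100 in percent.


CF = 222 * 1000 / (37.2 * 8760) * 100 = 68.1249 %


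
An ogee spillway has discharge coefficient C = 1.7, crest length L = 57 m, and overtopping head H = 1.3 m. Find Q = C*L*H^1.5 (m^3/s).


Q = 1.7 * 57 * 1.3^1.5 = 143.6279 m^3/s


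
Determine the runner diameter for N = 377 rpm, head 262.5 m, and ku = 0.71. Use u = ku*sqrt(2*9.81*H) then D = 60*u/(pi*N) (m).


u = 0.71 * sqrt(2*9.81*262.5) = 50.9533 m/s
D = 60 * 50.9533 / (pi * 377) = 2.5813 m


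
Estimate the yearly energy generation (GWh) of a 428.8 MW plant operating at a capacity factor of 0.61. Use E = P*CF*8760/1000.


E = 428.8 * 0.61 * 8760 / 1000 = 2291.3357 GWh


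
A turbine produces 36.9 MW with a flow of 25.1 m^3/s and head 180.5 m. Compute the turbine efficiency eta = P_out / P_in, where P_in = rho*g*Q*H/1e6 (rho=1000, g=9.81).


P_in = 1000 * 9.81 * 25.1 * 180.5 / 1e6 = 44.4447 MW
eta = 36.9 / 44.4447 = 0.8302


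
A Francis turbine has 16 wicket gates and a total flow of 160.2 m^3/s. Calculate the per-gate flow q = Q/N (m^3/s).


q = 160.2 / 16 = 10.0125 m^3/s


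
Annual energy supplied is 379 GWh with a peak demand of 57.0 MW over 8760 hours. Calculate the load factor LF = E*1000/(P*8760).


LF = 379 * 1000 / (57.0 * 8760) = 0.7590


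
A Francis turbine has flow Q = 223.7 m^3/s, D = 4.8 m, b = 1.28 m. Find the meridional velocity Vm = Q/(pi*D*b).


Vm = 223.7 / (pi * 4.8 * 1.28) = 11.5895 m/s


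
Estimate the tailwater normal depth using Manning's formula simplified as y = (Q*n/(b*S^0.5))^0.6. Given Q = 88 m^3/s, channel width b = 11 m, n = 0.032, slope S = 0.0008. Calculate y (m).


y = (88 * 0.032 / (11 * 0.0008^0.5))^0.6 = 3.7499 m


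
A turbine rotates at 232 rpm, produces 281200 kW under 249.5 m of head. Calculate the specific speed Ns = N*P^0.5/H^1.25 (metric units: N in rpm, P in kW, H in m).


Ns = 232 * 281200^0.5 / 249.5^1.25 = 124.0673


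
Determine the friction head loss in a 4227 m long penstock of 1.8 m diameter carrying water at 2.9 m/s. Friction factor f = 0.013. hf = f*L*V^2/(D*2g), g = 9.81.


hf = 0.013 * 4227 * 2.9^2 / (1.8 * 2 * 9.81) = 13.0858 m


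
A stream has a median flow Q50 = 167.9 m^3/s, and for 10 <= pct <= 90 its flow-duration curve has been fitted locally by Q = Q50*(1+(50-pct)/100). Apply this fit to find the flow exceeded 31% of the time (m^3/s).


Q = 167.9 * (1 + (50 - 31)/100) = 199.8010 m^3/s


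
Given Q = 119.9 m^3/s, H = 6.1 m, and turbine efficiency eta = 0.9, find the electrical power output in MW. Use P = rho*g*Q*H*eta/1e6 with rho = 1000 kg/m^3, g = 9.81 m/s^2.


P = 1000 * 9.81 * 119.9 * 6.1 * 0.9 / 1e6 = 6.4574 MW


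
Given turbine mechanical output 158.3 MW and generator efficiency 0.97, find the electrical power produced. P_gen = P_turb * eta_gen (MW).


P_gen = 158.3 * 0.97 = 153.5510 MW


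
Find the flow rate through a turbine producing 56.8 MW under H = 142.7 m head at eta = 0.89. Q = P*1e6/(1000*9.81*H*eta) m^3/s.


Q = 56.8 * 1e6 / (1000 * 9.81 * 142.7 * 0.89) = 45.5896 m^3/s


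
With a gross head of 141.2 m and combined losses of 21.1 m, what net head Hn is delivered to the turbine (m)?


Hn = 141.2 - 21.1 = 120.1000 m


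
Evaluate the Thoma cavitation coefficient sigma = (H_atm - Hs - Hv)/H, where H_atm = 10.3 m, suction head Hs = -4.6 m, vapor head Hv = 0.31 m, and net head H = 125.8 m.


sigma = (10.3 - (-4.6) - 0.31) / 125.8 = 0.1160


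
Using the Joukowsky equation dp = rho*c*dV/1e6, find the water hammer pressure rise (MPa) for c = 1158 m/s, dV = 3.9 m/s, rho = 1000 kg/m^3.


dp = 1000 * 1158 * 3.9 / 1e6 = 4.5162 MPa


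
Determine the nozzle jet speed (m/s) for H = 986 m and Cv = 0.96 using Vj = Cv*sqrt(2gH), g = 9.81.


Vj = 0.96 * sqrt(2*9.81*986) = 133.5240 m/s


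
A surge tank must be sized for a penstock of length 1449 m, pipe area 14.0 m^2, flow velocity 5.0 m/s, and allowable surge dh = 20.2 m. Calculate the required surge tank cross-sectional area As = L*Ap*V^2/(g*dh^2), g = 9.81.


As = 1449 * 14.0 * 5.0^2 / (9.81 * 20.2^2) = 126.6965 m^2


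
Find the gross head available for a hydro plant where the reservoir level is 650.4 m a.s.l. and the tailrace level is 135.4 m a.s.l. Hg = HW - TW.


Hg = 650.4 - 135.4 = 515.0000 m


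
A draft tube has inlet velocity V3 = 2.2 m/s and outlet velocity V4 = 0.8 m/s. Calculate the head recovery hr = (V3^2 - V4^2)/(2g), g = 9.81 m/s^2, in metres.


hr = (2.2^2 - 0.8^2) / (2*9.81) = 0.2141 m


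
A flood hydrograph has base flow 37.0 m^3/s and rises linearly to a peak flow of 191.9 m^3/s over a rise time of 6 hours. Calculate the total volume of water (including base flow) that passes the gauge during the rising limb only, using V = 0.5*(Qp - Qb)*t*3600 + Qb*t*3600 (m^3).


V = 0.5*(191.9 - 37.0)*6*3600 + 37.0*6*3600 = 2.4721e+06 m^3


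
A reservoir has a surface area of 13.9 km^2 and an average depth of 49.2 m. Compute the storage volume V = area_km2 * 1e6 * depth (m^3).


V = 13.9 * 1e6 * 49.2 = 6.8388e+08 m^3


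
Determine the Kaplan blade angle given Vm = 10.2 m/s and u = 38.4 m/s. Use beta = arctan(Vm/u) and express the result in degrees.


beta = arctan(10.2 / 38.4) = 14.8757 degrees


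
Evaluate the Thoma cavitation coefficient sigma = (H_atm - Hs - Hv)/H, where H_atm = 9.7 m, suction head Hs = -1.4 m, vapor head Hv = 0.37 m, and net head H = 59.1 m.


sigma = (9.7 - (-1.4) - 0.37) / 59.1 = 0.1816


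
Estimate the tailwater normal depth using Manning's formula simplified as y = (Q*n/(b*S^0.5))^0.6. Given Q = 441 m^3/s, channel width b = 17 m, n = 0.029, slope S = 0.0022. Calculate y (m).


y = (441 * 0.029 / (17 * 0.0022^0.5))^0.6 = 5.2857 m


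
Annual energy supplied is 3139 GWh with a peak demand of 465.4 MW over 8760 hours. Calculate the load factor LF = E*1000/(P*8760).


LF = 3139 * 1000 / (465.4 * 8760) = 0.7699


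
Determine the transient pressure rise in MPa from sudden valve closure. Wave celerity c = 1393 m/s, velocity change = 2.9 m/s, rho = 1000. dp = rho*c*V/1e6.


dp = 1000 * 1393 * 2.9 / 1e6 = 4.0397 MPa


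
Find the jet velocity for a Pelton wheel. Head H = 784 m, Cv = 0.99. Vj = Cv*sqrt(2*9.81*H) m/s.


Vj = 0.99 * sqrt(2*9.81*784) = 122.7843 m/s


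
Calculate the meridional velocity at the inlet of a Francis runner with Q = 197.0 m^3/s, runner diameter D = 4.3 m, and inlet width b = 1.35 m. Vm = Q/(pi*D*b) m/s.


Vm = 197.0 / (pi * 4.3 * 1.35) = 10.8022 m/s


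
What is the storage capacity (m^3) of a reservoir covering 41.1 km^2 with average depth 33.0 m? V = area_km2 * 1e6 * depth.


V = 41.1 * 1e6 * 33.0 = 1.3563e+09 m^3


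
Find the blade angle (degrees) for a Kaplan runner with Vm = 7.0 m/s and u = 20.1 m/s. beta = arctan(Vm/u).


beta = arctan(7.0 / 20.1) = 19.2011 degrees


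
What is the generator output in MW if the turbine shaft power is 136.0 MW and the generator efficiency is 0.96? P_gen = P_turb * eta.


P_gen = 136.0 * 0.96 = 130.5600 MW


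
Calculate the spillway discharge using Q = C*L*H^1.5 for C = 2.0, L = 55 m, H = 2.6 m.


Q = 2.0 * 55 * 2.6^1.5 = 461.1611 m^3/s


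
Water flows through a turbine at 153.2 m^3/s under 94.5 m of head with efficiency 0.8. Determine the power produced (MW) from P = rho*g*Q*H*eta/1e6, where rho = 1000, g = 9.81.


P = 1000 * 9.81 * 153.2 * 94.5 * 0.8 / 1e6 = 113.6186 MW


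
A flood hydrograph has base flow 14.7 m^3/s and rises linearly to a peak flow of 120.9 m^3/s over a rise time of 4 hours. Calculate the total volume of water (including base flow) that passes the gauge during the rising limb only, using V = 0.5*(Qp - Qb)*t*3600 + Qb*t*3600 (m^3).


V = 0.5*(120.9 - 14.7)*4*3600 + 14.7*4*3600 = 976320.0000 m^3


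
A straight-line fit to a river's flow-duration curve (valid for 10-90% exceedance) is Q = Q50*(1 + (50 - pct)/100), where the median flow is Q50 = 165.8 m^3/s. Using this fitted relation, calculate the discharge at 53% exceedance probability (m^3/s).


Q = 165.8 * (1 + (50 - 53)/100) = 160.8260 m^3/s


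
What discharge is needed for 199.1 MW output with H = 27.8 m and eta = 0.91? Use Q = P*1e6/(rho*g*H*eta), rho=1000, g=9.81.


Q = 199.1 * 1e6 / (1000 * 9.81 * 27.8 * 0.91) = 802.2617 m^3/s


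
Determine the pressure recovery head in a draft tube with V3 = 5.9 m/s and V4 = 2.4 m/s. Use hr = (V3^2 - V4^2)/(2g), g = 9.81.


hr = (5.9^2 - 2.4^2) / (2*9.81) = 1.4806 m


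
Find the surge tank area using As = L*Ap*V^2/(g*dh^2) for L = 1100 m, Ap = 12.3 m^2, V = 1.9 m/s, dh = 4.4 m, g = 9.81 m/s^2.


As = 1100 * 12.3 * 1.9^2 / (9.81 * 4.4^2) = 257.1761 m^2


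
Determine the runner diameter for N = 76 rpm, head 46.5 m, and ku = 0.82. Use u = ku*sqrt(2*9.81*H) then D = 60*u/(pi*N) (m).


u = 0.82 * sqrt(2*9.81*46.5) = 24.7679 m/s
D = 60 * 24.7679 / (pi * 76) = 6.2241 m


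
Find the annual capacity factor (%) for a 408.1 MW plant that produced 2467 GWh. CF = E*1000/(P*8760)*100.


CF = 2467 * 1000 / (408.1 * 8760) * 100 = 69.0078 %


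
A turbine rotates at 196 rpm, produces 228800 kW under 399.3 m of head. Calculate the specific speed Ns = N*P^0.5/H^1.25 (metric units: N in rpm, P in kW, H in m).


Ns = 196 * 228800^0.5 / 399.3^1.25 = 52.5243


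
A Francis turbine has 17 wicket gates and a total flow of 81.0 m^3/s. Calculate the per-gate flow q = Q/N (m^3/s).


q = 81.0 / 17 = 4.7647 m^3/s


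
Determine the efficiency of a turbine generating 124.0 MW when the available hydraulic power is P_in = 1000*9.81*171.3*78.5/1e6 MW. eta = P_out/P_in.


P_in = 1000 * 9.81 * 171.3 * 78.5 / 1e6 = 131.9156 MW
eta = 124.0 / 131.9156 = 0.9400


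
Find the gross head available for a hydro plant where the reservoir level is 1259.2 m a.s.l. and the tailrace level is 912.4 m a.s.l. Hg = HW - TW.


Hg = 1259.2 - 912.4 = 346.8000 m


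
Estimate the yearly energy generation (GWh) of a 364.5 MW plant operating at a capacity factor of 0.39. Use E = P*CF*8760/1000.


E = 364.5 * 0.39 * 8760 / 1000 = 1245.2778 GWh


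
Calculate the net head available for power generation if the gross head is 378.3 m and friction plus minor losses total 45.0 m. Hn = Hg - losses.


Hn = 378.3 - 45.0 = 333.3000 m


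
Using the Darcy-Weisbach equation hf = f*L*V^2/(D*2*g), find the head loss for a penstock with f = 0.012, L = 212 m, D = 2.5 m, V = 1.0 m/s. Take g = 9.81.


hf = 0.012 * 212 * 1.0^2 / (2.5 * 2 * 9.81) = 0.0519 m


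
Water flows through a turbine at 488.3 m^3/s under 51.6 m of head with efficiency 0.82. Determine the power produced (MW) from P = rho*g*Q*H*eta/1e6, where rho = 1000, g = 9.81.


P = 1000 * 9.81 * 488.3 * 51.6 * 0.82 / 1e6 = 202.6839 MW


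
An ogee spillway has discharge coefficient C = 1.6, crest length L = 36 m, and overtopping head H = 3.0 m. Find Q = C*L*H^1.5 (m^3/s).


Q = 1.6 * 36 * 3.0^1.5 = 299.2984 m^3/s


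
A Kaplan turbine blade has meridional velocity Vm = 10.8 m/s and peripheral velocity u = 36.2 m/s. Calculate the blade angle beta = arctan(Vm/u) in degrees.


beta = arctan(10.8 / 36.2) = 16.6121 degrees


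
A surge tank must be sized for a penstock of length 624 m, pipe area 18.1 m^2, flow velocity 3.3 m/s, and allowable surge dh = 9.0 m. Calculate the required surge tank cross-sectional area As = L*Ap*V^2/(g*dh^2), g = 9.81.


As = 624 * 18.1 * 3.3^2 / (9.81 * 9.0^2) = 154.7879 m^2


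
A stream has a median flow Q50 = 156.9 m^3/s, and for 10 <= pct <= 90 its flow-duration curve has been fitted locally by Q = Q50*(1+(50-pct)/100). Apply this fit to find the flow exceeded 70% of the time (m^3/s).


Q = 156.9 * (1 + (50 - 70)/100) = 125.5200 m^3/s


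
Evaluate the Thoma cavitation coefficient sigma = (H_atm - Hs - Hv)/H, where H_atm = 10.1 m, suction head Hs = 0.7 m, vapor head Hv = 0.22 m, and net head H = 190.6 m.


sigma = (10.1 - 0.7 - 0.22) / 190.6 = 0.0482


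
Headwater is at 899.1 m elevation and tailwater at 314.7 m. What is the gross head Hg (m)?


Hg = 899.1 - 314.7 = 584.4000 m


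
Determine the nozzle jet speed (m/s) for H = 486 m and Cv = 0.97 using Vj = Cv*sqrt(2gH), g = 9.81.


Vj = 0.97 * sqrt(2*9.81*486) = 94.7195 m/s


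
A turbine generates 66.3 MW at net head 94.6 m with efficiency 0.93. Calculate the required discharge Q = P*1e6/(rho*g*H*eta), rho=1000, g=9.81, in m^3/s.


Q = 66.3 * 1e6 / (1000 * 9.81 * 94.6 * 0.93) = 76.8193 m^3/s


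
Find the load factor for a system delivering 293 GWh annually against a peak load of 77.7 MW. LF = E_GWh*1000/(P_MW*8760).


LF = 293 * 1000 / (77.7 * 8760) = 0.4305


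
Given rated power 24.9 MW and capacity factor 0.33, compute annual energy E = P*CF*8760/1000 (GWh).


E = 24.9 * 0.33 * 8760 / 1000 = 71.9809 GWh


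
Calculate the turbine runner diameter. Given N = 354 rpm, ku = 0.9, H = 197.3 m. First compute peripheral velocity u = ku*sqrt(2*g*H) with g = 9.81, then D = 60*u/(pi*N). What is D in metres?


u = 0.9 * sqrt(2*9.81*197.3) = 55.9958 m/s
D = 60 * 55.9958 / (pi * 354) = 3.0210 m


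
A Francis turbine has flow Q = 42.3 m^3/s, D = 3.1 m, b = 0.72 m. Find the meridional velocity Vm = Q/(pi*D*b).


Vm = 42.3 / (pi * 3.1 * 0.72) = 6.0325 m/s


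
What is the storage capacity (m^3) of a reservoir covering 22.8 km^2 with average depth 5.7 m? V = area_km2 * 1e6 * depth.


V = 22.8 * 1e6 * 5.7 = 1.2996e+08 m^3


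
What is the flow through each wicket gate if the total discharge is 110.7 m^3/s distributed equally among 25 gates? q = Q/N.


q = 110.7 / 25 = 4.4280 m^3/s


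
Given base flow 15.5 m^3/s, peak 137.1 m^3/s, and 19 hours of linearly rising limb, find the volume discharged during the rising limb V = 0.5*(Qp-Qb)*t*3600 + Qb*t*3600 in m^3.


V = 0.5*(137.1 - 15.5)*19*3600 + 15.5*19*3600 = 5.2189e+06 m^3


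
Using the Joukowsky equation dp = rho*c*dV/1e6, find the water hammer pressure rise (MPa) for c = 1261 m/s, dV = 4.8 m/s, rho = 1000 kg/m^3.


dp = 1000 * 1261 * 4.8 / 1e6 = 6.0528 MPa


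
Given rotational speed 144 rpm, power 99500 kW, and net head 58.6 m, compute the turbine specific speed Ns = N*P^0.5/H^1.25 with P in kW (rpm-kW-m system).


Ns = 144 * 99500^0.5 / 58.6^1.25 = 280.1573


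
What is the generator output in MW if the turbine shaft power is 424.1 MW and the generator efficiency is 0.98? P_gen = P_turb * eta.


P_gen = 424.1 * 0.98 = 415.6180 MW


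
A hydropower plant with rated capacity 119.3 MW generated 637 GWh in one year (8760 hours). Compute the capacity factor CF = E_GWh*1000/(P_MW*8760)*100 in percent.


CF = 637 * 1000 / (119.3 * 8760) * 100 = 60.9530 %


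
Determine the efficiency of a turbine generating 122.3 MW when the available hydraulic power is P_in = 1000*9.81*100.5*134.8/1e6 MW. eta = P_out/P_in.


P_in = 1000 * 9.81 * 100.5 * 134.8 / 1e6 = 132.9000 MW
eta = 122.3 / 132.9000 = 0.9202


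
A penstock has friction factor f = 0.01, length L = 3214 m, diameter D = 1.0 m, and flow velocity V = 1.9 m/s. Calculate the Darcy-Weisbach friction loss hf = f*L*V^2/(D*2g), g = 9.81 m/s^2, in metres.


hf = 0.01 * 3214 * 1.9^2 / (1.0 * 2 * 9.81) = 5.9136 m


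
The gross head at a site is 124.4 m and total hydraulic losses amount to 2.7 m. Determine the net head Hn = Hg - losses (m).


Hn = 124.4 - 2.7 = 121.7000 m


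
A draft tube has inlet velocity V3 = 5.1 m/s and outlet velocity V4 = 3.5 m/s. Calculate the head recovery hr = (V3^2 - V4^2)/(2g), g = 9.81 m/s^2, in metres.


hr = (5.1^2 - 3.5^2) / (2*9.81) = 0.7013 m


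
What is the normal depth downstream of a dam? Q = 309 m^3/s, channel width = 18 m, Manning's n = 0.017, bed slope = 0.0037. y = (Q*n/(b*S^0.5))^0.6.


y = (309 * 0.017 / (18 * 0.0037^0.5))^0.6 = 2.5622 m


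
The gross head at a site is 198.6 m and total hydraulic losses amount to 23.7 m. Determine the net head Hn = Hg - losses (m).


Hn = 198.6 - 23.7 = 174.9000 m


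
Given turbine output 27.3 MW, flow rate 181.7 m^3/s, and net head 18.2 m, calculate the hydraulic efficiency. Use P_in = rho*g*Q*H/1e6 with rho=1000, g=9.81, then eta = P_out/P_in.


P_in = 1000 * 9.81 * 181.7 * 18.2 / 1e6 = 32.4411 MW
eta = 27.3 / 32.4411 = 0.8415


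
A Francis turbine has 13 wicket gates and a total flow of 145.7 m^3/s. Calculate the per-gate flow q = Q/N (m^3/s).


q = 145.7 / 13 = 11.2077 m^3/s


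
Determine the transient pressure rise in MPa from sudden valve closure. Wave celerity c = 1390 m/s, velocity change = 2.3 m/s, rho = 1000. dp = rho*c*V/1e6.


dp = 1000 * 1390 * 2.3 / 1e6 = 3.1970 MPa


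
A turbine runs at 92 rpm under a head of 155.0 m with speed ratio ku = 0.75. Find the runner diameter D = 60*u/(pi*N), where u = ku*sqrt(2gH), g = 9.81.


u = 0.75 * sqrt(2*9.81*155.0) = 41.3596 m/s
D = 60 * 41.3596 / (pi * 92) = 8.5860 m


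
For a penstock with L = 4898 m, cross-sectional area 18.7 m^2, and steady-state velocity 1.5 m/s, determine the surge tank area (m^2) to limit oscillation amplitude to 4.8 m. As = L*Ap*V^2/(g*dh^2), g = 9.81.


As = 4898 * 18.7 * 1.5^2 / (9.81 * 4.8^2) = 911.7829 m^2


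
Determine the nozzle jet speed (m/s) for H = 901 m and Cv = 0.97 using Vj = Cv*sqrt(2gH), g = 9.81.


Vj = 0.97 * sqrt(2*9.81*901) = 128.9685 m/s


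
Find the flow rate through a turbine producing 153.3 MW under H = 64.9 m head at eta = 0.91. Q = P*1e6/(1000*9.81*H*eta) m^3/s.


Q = 153.3 * 1e6 / (1000 * 9.81 * 64.9 * 0.91) = 264.5983 m^3/s


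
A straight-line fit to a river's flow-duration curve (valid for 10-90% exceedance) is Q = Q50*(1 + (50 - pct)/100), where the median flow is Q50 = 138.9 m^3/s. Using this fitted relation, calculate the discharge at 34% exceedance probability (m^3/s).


Q = 138.9 * (1 + (50 - 34)/100) = 161.1240 m^3/s


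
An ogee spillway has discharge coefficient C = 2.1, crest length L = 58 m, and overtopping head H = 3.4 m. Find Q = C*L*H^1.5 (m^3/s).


Q = 2.1 * 58 * 3.4^1.5 = 763.5996 m^3/s


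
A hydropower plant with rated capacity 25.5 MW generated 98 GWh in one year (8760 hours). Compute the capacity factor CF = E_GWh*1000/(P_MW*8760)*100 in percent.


CF = 98 * 1000 / (25.5 * 8760) * 100 = 43.8714 %


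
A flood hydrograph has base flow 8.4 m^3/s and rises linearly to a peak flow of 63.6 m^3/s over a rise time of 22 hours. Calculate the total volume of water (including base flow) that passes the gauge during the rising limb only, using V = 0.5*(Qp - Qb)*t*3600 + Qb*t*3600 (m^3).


V = 0.5*(63.6 - 8.4)*22*3600 + 8.4*22*3600 = 2.8512e+06 m^3


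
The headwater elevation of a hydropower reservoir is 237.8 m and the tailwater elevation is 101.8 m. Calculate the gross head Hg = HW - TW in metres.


Hg = 237.8 - 101.8 = 136.0000 m


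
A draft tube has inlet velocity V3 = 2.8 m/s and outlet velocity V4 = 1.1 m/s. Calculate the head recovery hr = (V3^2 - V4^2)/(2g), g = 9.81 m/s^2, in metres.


hr = (2.8^2 - 1.1^2) / (2*9.81) = 0.3379 m


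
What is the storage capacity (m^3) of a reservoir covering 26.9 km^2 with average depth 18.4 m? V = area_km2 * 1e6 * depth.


V = 26.9 * 1e6 * 18.4 = 4.9496e+08 m^3


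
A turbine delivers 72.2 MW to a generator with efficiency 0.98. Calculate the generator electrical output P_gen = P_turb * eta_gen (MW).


P_gen = 72.2 * 0.98 = 70.7560 MW


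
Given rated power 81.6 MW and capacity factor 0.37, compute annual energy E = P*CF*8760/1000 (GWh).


E = 81.6 * 0.37 * 8760 / 1000 = 264.4819 GWh


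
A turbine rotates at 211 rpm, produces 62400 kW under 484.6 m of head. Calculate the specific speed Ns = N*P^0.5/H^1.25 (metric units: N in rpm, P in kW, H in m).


Ns = 211 * 62400^0.5 / 484.6^1.25 = 23.1817


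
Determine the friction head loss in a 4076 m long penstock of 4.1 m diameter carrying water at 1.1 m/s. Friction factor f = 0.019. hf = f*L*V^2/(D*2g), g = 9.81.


hf = 0.019 * 4076 * 1.1^2 / (4.1 * 2 * 9.81) = 1.1649 m


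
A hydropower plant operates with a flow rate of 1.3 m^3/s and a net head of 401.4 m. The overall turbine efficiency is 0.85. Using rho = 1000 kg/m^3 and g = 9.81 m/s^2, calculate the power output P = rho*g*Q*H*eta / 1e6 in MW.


P = 1000 * 9.81 * 1.3 * 401.4 * 0.85 / 1e6 = 4.3512 MW


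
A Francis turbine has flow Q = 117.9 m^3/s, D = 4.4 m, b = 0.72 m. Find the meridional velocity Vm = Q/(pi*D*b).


Vm = 117.9 / (pi * 4.4 * 0.72) = 11.8462 m/s


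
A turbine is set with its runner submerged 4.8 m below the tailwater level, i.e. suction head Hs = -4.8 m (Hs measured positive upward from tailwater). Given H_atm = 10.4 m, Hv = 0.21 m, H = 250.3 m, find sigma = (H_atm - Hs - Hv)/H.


sigma = (10.4 - (-4.8) - 0.21) / 250.3 = 0.0599


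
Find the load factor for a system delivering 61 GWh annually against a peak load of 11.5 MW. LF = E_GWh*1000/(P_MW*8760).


LF = 61 * 1000 / (11.5 * 8760) = 0.6055


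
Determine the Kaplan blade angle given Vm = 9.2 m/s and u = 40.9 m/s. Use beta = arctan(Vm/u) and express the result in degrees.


beta = arctan(9.2 / 40.9) = 12.6771 degrees


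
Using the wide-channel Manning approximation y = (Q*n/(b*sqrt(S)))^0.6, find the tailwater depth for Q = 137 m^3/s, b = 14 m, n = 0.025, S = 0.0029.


y = (137 * 0.025 / (14 * 0.0029^0.5))^0.6 = 2.4797 m


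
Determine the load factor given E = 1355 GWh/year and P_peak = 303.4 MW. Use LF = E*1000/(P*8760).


LF = 1355 * 1000 / (303.4 * 8760) = 0.5098


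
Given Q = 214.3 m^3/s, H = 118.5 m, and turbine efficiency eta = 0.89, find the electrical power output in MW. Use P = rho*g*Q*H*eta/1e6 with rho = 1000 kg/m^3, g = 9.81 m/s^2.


P = 1000 * 9.81 * 214.3 * 118.5 * 0.89 / 1e6 = 221.7173 MW


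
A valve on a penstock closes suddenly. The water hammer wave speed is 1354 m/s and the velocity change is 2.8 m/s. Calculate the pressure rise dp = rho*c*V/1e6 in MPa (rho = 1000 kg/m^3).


dp = 1000 * 1354 * 2.8 / 1e6 = 3.7912 MPa


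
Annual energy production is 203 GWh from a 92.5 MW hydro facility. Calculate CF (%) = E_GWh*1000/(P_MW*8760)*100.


CF = 203 * 1000 / (92.5 * 8760) * 100 = 25.0524 %


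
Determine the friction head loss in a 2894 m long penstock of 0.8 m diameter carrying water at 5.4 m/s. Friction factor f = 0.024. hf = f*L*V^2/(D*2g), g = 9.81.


hf = 0.024 * 2894 * 5.4^2 / (0.8 * 2 * 9.81) = 129.0352 m


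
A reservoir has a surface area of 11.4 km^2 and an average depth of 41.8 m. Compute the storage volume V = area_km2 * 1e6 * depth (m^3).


V = 11.4 * 1e6 * 41.8 = 4.7652e+08 m^3


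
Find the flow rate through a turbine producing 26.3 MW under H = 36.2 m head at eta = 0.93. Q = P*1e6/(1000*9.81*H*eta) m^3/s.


Q = 26.3 * 1e6 / (1000 * 9.81 * 36.2 * 0.93) = 79.6334 m^3/s


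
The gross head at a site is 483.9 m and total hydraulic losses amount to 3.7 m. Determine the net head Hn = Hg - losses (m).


Hn = 483.9 - 3.7 = 480.2000 m


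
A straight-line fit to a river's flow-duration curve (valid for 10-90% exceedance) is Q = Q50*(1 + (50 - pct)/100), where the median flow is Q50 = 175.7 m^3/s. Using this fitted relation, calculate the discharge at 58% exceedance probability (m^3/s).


Q = 175.7 * (1 + (50 - 58)/100) = 161.6440 m^3/s


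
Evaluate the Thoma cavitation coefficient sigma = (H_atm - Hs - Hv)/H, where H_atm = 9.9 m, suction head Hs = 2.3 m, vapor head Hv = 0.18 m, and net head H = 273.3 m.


sigma = (9.9 - 2.3 - 0.18) / 273.3 = 0.0271


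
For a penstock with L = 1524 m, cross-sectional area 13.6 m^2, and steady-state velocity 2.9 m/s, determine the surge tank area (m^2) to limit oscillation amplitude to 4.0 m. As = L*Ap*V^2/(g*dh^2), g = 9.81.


As = 1524 * 13.6 * 2.9^2 / (9.81 * 4.0^2) = 1110.5315 m^2


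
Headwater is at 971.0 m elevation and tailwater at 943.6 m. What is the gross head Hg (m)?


Hg = 971.0 - 943.6 = 27.4000 m


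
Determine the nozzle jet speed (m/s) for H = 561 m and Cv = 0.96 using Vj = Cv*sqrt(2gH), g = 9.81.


Vj = 0.96 * sqrt(2*9.81*561) = 100.7169 m/s


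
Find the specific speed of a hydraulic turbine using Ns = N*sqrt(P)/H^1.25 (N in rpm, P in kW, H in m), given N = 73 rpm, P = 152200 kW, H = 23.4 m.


Ns = 73 * 152200^0.5 / 23.4^1.25 = 553.3633


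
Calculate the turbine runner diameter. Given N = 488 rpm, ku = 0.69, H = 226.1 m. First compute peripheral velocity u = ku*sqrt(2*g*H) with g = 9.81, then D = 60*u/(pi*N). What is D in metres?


u = 0.69 * sqrt(2*9.81*226.1) = 45.9567 m/s
D = 60 * 45.9567 / (pi * 488) = 1.7986 m


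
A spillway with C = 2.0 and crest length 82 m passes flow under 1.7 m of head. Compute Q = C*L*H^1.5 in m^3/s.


Q = 2.0 * 82 * 1.7^1.5 = 363.5107 m^3/s


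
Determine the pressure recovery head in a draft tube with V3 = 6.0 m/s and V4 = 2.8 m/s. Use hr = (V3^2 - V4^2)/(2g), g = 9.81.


hr = (6.0^2 - 2.8^2) / (2*9.81) = 1.4353 m


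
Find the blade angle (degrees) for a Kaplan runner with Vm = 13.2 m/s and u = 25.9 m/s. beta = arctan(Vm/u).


beta = arctan(13.2 / 25.9) = 27.0058 degrees


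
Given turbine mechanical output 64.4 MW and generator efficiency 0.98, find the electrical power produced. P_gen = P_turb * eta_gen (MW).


P_gen = 64.4 * 0.98 = 63.1120 MW


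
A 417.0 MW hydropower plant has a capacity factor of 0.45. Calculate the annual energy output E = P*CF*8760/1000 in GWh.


E = 417.0 * 0.45 * 8760 / 1000 = 1643.8140 GWh


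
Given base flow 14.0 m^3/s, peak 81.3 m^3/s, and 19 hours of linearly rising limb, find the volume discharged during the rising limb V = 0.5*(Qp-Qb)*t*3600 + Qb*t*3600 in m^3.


V = 0.5*(81.3 - 14.0)*19*3600 + 14.0*19*3600 = 3.2593e+06 m^3


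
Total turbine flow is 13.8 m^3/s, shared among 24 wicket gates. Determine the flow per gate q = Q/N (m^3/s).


q = 13.8 / 24 = 0.5750 m^3/s


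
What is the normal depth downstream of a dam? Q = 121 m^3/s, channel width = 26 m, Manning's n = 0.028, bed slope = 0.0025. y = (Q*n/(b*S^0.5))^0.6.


y = (121 * 0.028 / (26 * 0.0025^0.5))^0.6 = 1.7766 m


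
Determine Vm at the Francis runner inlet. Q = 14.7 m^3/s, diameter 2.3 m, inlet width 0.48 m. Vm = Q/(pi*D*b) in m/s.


Vm = 14.7 / (pi * 2.3 * 0.48) = 4.2384 m/s


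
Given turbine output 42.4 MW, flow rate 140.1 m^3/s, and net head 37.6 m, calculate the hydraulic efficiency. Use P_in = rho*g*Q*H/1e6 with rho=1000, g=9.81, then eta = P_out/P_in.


P_in = 1000 * 9.81 * 140.1 * 37.6 / 1e6 = 51.6767 MW
eta = 42.4 / 51.6767 = 0.8205


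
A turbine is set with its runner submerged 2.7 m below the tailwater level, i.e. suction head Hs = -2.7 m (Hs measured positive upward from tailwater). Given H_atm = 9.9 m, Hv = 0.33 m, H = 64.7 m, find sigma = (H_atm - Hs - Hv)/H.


sigma = (9.9 - (-2.7) - 0.33) / 64.7 = 0.1896


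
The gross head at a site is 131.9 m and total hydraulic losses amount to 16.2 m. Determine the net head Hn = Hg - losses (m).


Hn = 131.9 - 16.2 = 115.7000 m


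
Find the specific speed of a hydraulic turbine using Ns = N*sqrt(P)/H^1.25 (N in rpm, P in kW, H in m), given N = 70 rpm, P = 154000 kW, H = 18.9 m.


Ns = 70 * 154000^0.5 / 18.9^1.25 = 697.0776


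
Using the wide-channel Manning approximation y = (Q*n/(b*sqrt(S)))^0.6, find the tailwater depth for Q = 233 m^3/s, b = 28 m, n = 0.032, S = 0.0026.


y = (233 * 0.032 / (28 * 0.0026^0.5))^0.6 = 2.6960 m


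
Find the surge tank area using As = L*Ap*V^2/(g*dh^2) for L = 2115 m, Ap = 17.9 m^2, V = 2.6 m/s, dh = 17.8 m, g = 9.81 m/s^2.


As = 2115 * 17.9 * 2.6^2 / (9.81 * 17.8^2) = 82.3381 m^2


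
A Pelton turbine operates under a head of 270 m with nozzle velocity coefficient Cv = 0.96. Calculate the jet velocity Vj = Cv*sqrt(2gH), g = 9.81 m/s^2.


Vj = 0.96 * sqrt(2*9.81*270) = 69.8719 m/s


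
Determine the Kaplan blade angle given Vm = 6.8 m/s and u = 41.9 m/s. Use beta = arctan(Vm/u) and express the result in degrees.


beta = arctan(6.8 / 41.9) = 9.2182 degrees


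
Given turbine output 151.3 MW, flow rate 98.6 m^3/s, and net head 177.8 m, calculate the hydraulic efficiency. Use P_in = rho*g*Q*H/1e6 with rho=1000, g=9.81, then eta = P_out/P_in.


P_in = 1000 * 9.81 * 98.6 * 177.8 / 1e6 = 171.9799 MW
eta = 151.3 / 171.9799 = 0.8798


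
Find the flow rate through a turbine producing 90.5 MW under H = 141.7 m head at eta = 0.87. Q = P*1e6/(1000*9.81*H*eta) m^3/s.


Q = 90.5 * 1e6 / (1000 * 9.81 * 141.7 * 0.87) = 74.8325 m^3/s


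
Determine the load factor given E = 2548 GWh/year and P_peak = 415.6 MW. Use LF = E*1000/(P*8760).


LF = 2548 * 1000 / (415.6 * 8760) = 0.6999


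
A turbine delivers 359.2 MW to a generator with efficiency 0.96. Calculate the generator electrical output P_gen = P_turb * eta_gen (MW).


P_gen = 359.2 * 0.96 = 344.8320 MW


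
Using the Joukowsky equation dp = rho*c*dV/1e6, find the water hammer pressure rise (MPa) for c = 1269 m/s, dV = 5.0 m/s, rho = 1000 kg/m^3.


dp = 1000 * 1269 * 5.0 / 1e6 = 6.3450 MPa


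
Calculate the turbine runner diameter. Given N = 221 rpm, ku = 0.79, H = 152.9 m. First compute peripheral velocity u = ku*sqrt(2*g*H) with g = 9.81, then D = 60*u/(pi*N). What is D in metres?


u = 0.79 * sqrt(2*9.81*152.9) = 43.2693 m/s
D = 60 * 43.2693 / (pi * 221) = 3.7393 m


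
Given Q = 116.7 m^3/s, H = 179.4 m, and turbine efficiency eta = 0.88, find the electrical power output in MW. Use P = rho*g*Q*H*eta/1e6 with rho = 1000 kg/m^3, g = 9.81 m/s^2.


P = 1000 * 9.81 * 116.7 * 179.4 * 0.88 / 1e6 = 180.7361 MW


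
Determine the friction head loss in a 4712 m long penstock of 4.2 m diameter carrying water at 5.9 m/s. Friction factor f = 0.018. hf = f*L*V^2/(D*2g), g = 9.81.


hf = 0.018 * 4712 * 5.9^2 / (4.2 * 2 * 9.81) = 35.8289 m


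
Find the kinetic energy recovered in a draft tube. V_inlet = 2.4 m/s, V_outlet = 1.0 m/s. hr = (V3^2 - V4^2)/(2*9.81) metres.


hr = (2.4^2 - 1.0^2) / (2*9.81) = 0.2426 m


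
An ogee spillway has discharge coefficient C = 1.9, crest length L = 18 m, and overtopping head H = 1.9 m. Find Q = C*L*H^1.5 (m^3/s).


Q = 1.9 * 18 * 1.9^1.5 = 89.5687 m^3/s


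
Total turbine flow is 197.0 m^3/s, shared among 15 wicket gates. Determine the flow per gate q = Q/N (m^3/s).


q = 197.0 / 15 = 13.1333 m^3/s


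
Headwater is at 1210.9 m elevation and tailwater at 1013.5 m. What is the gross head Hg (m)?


Hg = 1210.9 - 1013.5 = 197.4000 m


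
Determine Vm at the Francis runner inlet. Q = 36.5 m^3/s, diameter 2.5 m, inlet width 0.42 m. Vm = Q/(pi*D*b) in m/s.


Vm = 36.5 / (pi * 2.5 * 0.42) = 11.0651 m/s


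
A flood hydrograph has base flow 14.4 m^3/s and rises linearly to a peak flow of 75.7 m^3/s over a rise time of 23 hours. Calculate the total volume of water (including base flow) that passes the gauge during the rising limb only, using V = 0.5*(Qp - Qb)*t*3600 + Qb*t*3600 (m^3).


V = 0.5*(75.7 - 14.4)*23*3600 + 14.4*23*3600 = 3.7301e+06 m^3


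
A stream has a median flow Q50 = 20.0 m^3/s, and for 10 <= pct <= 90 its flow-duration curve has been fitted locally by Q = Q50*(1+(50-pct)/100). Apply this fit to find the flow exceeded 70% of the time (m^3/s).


Q = 20.0 * (1 + (50 - 70)/100) = 16.0000 m^3/s


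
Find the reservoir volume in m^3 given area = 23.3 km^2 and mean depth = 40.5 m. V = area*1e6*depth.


V = 23.3 * 1e6 * 40.5 = 9.4365e+08 m^3


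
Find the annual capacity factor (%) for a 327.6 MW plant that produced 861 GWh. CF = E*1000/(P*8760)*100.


CF = 861 * 1000 / (327.6 * 8760) * 100 = 30.0023 %


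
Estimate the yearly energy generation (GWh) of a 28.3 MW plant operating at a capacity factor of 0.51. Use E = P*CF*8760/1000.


E = 28.3 * 0.51 * 8760 / 1000 = 126.4331 GWh


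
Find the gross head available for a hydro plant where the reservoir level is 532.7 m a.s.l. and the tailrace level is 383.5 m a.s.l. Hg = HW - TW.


Hg = 532.7 - 383.5 = 149.2000 m


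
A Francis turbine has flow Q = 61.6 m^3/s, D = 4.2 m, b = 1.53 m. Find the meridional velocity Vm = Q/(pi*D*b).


Vm = 61.6 / (pi * 4.2 * 1.53) = 3.0513 m/s


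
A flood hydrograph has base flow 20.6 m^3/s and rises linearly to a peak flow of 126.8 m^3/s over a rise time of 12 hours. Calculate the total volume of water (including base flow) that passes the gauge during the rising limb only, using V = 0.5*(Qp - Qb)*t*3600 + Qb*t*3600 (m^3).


V = 0.5*(126.8 - 20.6)*12*3600 + 20.6*12*3600 = 3.1838e+06 m^3


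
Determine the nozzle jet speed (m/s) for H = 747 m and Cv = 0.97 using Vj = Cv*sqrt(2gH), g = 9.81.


Vj = 0.97 * sqrt(2*9.81*747) = 117.4307 m/s


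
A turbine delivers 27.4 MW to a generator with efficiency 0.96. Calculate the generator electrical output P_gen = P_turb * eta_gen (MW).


P_gen = 27.4 * 0.96 = 26.3040 MW


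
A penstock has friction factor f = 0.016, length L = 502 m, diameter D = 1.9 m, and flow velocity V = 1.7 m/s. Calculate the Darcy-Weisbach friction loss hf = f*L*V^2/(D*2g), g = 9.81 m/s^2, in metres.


hf = 0.016 * 502 * 1.7^2 / (1.9 * 2 * 9.81) = 0.6227 m


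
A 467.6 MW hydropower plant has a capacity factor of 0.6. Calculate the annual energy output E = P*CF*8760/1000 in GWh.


E = 467.6 * 0.6 * 8760 / 1000 = 2457.7056 GWh


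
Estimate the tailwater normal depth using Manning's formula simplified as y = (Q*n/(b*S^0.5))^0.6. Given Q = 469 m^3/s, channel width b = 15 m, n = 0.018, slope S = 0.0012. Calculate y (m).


y = (469 * 0.018 / (15 * 0.0012^0.5))^0.6 = 5.3267 m


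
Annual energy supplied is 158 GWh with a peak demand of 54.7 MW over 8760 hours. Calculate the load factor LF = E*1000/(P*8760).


LF = 158 * 1000 / (54.7 * 8760) = 0.3297


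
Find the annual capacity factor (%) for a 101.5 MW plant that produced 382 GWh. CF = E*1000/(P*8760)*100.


CF = 382 * 1000 / (101.5 * 8760) * 100 = 42.9629 %


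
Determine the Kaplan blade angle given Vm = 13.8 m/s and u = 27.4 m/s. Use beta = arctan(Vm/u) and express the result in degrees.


beta = arctan(13.8 / 27.4) = 26.7321 degrees


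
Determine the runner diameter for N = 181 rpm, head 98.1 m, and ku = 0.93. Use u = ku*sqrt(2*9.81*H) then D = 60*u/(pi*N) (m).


u = 0.93 * sqrt(2*9.81*98.1) = 40.8006 m/s
D = 60 * 40.8006 / (pi * 181) = 4.3052 m


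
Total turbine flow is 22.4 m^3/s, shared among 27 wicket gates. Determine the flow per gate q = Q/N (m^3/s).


q = 22.4 / 27 = 0.8296 m^3/s


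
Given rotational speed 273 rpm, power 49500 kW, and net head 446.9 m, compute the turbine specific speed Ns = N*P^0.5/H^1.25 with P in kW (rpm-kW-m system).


Ns = 273 * 49500^0.5 / 446.9^1.25 = 29.5599


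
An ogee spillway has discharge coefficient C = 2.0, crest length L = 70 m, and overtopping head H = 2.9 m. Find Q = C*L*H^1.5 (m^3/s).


Q = 2.0 * 70 * 2.9^1.5 = 691.3931 m^3/s
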